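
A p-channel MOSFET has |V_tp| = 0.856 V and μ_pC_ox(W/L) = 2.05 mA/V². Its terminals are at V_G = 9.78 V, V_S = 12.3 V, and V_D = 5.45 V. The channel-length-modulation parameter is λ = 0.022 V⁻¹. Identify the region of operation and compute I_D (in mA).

Saturation; I_D = 3.27 mA

V_SG = V_S − V_G = 12.3 − 9.78 = 2.52 V; V_SD = V_S − V_D = 12.3 − 5.45 = 6.85 V.
V_ov = V_SG − |V_tp| = 2.52 − 0.856 = 1.66 V.
Since V_SD = 6.85 V ≥ V_ov = 1.66 V, the device is in saturation.
I_D = ½ k_p V_ov² (1 + λ V_SD) = 0.5 × 2.05 × 1.66² × (1 + 0.022 × 6.85) = 3.27 mA.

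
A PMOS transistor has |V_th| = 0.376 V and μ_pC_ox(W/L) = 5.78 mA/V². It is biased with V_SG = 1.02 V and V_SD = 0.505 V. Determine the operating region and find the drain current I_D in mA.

V_ov = V_SG − |V_th| = 1.02 − 0.376 = 0.644 V.
Since V_SD = 0.505 V < V_ov = 0.644 V, the device is in the triode region.
I_D = k_p [V_ov · V_SD − ½ V_SD²] = 5.78 × [0.644 × 0.505 − 0.5 × 0.505²] = 1.14 mA.

Triode; I_D = 1.14 mA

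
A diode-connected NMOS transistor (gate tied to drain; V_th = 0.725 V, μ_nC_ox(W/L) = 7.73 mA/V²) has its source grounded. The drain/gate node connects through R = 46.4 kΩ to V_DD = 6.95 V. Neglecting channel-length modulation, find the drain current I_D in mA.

I_D = 0.130 mA

With gate tied to drain, V_GS = V_DS ≥ V_GS − V_th, so the device is in saturation.
KCL at the drain: ½ k_n (V_GS − V_th)² = (V_DD − V_GS)/R.
Let x = V_GS − 0.725. Then 179 x² + x − 6.225 = 0, giving x = 0.184 V (positive root), so V_GS = 0.909 V.
I_D = (V_DD − V_GS)/R = (6.95 − 0.909) / 46.4 = 0.13 mA.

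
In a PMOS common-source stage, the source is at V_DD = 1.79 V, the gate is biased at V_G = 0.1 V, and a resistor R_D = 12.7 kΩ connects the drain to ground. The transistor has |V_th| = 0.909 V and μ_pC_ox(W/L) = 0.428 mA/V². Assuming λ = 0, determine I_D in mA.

V_SG = V_DD − V_G = 1.79 − 0.1 = 1.69 V, so V_ov = 1.69 − 0.909 = 0.781 V.
Assume saturation: I_D = ½ k_p V_ov² = 0.5 × 0.428 × 0.781² = 0.131 mA, giving V_SD = V_DD − I_D R_D = 1.79 − 0.131 × 12.7 = 0.132 V.
But 0.132 V < V_ov = 0.781 V, so the device is actually in triode.
In triode I_D = k_p[V_ov V_SD − ½ V_SD²] and I_D = (V_DD − V_SD)/R_D. Equating: 2.72 V_SD² − 5.245 V_SD + 1.79 = 0, giving V_SD = 0.443 V (the root below V_ov).
I_D = (1.79 − 0.443) / 12.7 = 0.106 mA.

I_D = 0.106 mA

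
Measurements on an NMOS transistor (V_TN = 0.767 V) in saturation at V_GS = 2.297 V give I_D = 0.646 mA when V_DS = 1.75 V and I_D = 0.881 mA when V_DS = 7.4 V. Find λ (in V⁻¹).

With V_GS fixed, I_D ∝ (1 + λ V_DS) in saturation, so I_D2/I_D1 = (1 + λ V_DS2)/(1 + λ V_DS1).
0.881/0.646 = 1.364 = (1 + 7.4 λ)/(1 + 1.75 λ).
Solving: λ (I_D1 V_DS2 − I_D2 V_DS1) = I_D2 − I_D1, so λ = (0.881 − 0.646) / (0.646 × 7.4 − 0.881 × 1.75) = 0.235 / 3.24 = 0.0726 V⁻¹.

λ = 0.0726 V⁻¹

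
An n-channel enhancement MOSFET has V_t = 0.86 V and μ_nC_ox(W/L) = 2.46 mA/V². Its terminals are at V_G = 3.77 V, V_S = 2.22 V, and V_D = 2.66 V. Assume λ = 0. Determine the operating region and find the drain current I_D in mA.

Triode; I_D = 0.509 mA

V_GS = V_G − V_S = 3.77 − 2.22 = 1.55 V; V_DS = V_D − V_S = 2.66 − 2.22 = 0.44 V.
V_ov = V_GS − V_t = 1.55 − 0.86 = 0.69 V.
Since V_DS = 0.44 V < V_ov = 0.69 V, the device is in the triode region.
I_D = k_n [V_ov · V_DS − ½ V_DS²] = 2.46 × [0.69 × 0.44 − 0.5 × 0.44²] = 0.509 mA.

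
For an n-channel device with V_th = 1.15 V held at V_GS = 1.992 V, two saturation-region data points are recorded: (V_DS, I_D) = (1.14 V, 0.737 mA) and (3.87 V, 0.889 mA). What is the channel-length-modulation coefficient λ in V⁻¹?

λ = 0.0827 V⁻¹

With V_GS fixed, I_D ∝ (1 + λ V_DS) in saturation, so I_D2/I_D1 = (1 + λ V_DS2)/(1 + λ V_DS1).
0.889/0.737 = 1.206 = (1 + 3.87 λ)/(1 + 1.14 λ).
Solving: λ (I_D1 V_DS2 − I_D2 V_DS1) = I_D2 − I_D1, so λ = (0.889 − 0.737) / (0.737 × 3.87 − 0.889 × 1.14) = 0.152 / 1.84 = 0.0827 V⁻¹.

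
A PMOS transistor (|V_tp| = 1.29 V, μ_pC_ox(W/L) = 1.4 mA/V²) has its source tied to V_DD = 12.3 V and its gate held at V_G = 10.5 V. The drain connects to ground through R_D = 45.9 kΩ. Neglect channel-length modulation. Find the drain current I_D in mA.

V_SG = V_DD − V_G = 12.3 − 10.5 = 1.8 V, so V_ov = 1.8 − 1.29 = 0.51 V.
Assume saturation: I_D = ½ k_p V_ov² = 0.5 × 1.4 × 0.51² = 0.182 mA, giving V_SD = V_DD − I_D R_D = 12.3 − 0.182 × 45.9 = 3.94 V.
V_SD = 3.94 V ≥ V_ov = 0.51 V, confirming saturation.

I_D = 0.182 mA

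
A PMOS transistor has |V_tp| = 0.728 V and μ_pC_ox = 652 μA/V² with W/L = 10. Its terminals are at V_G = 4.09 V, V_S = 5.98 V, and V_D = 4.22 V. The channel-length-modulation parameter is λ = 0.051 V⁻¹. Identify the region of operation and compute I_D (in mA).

V_SG = V_S − V_G = 5.98 − 4.09 = 1.89 V; V_SD = V_S − V_D = 5.98 − 4.22 = 1.76 V.
k_p = μ_pC_ox · (W/L) = 6.52 mA/V².
V_ov = V_SG − |V_tp| = 1.89 − 0.728 = 1.16 V.
Since V_SD = 1.76 V ≥ V_ov = 1.16 V, the device is in saturation.
I_D = ½ k_p V_ov² (1 + λ V_SD) = 0.5 × 6.52 × 1.16² × (1 + 0.051 × 1.76) = 4.8 mA.

Saturation; I_D = 4.80 mA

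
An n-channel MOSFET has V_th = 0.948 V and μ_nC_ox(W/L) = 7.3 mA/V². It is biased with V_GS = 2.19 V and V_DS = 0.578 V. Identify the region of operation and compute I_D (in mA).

V_ov = V_GS − V_th = 2.19 − 0.948 = 1.24 V.
Since V_DS = 0.578 V < V_ov = 1.24 V, the device is in the triode region.
I_D = k_n [V_ov · V_DS − ½ V_DS²] = 7.3 × [1.24 × 0.578 − 0.5 × 0.578²] = 4.02 mA.

Triode; I_D = 4.02 mA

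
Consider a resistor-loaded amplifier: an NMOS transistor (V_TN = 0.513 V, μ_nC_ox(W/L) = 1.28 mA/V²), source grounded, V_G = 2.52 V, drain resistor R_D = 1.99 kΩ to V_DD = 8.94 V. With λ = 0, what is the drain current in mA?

V_GS = V_G = 2.52 V, so V_ov = 2.52 − 0.513 = 2.01 V.
Assume saturation: I_D = ½ k_n V_ov² = 0.5 × 1.28 × 2.01² = 2.58 mA, giving V_DS = V_DD − I_D R_D = 8.94 − 2.58 × 1.99 = 3.81 V.
V_DS = 3.81 V ≥ V_ov = 2.01 V, confirming saturation.

I_D = 2.58 mA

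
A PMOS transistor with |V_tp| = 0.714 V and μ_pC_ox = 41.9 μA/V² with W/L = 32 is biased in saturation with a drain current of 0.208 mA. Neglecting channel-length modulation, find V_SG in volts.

V_SG = 1.27 V

k_p = μ_pC_ox · (W/L) = 1.341 mA/V².
In saturation I_D = ½ k_p (V_SG − |V_tp|)², so V_SG − |V_tp| = √(2 I_D / k_p) = √(2 × 0.208 / 1.341) = 0.557 V.
V_SG = 0.714 + 0.557 = 1.27 V.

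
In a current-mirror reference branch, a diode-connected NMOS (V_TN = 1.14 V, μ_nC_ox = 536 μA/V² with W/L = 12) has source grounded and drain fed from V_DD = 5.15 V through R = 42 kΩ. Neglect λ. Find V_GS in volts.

With gate tied to drain, V_GS = V_DS ≥ V_GS − V_TN, so the device is in saturation.
k_n = μ_nC_ox · (W/L) = 6.432 mA/V².
KCL at the drain: ½ k_n (V_GS − V_TN)² = (V_DD − V_GS)/R.
Let x = V_GS − 1.14. Then 135 x² + x − 4.01 = 0, giving x = 0.169 V (positive root), so V_GS = 1.31 V.
I_D = (V_DD − V_GS)/R = (5.15 − 1.31) / 42 = 0.0915 mA.

V_GS = 1.31 V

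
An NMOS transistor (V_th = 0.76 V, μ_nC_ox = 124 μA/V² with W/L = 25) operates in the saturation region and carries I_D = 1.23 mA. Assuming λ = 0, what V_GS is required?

k_n = μ_nC_ox · (W/L) = 3.1 mA/V².
In saturation I_D = ½ k_n (V_GS − V_th)², so V_GS − V_th = √(2 I_D / k_n) = √(2 × 1.23 / 3.1) = 0.891 V.
V_GS = 0.76 + 0.891 = 1.65 V.

V_GS = 1.65 V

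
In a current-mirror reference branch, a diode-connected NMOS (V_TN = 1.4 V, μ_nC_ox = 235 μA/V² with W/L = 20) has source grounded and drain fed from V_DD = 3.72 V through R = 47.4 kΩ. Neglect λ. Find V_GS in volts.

V_GS = 1.54 V

With gate tied to drain, V_GS = V_DS ≥ V_GS − V_TN, so the device is in saturation.
k_n = μ_nC_ox · (W/L) = 4.7 mA/V².
KCL at the drain: ½ k_n (V_GS − V_TN)² = (V_DD − V_GS)/R.
Let x = V_GS − 1.4. Then 111 x² + x − 2.32 = 0, giving x = 0.14 V (positive root), so V_GS = 1.54 V.
I_D = (V_DD − V_GS)/R = (3.72 − 1.54) / 47.4 = 0.046 mA.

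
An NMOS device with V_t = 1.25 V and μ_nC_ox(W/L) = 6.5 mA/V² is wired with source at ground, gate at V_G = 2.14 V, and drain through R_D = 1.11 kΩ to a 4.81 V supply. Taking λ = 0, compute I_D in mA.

I_D = 2.57 mA

V_GS = V_G = 2.14 V, so V_ov = 2.14 − 1.25 = 0.89 V.
Assume saturation: I_D = ½ k_n V_ov² = 0.5 × 6.5 × 0.89² = 2.57 mA, giving V_DS = V_DD − I_D R_D = 4.81 − 2.57 × 1.11 = 1.95 V.
V_DS = 1.95 V ≥ V_ov = 0.89 V, confirming saturation.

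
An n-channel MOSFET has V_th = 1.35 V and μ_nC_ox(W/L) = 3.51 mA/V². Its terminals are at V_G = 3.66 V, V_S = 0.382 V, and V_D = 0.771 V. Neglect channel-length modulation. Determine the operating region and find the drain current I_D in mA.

Triode; I_D = 2.37 mA

V_GS = V_G − V_S = 3.66 − 0.382 = 3.28 V; V_DS = V_D − V_S = 0.771 − 0.382 = 0.389 V.
V_ov = V_GS − V_th = 3.28 − 1.35 = 1.93 V.
Since V_DS = 0.389 V < V_ov = 1.93 V, the device is in the triode region.
I_D = k_n [V_ov · V_DS − ½ V_DS²] = 3.51 × [1.93 × 0.389 − 0.5 × 0.389²] = 2.37 mA.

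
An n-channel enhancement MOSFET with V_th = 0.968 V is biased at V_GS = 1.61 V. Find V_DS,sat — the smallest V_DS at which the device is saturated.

The boundary between triode and saturation is V_DS = V_GS − V_th = V_ov.
V_ov = 1.61 − 0.968 = 0.642 V.

V_DS,sat = 0.642 V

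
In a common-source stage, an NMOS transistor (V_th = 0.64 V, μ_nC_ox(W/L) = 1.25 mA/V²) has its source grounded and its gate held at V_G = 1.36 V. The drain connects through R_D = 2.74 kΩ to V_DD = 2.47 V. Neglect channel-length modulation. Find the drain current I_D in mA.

V_GS = V_G = 1.36 V, so V_ov = 1.36 − 0.64 = 0.72 V.
Assume saturation: I_D = ½ k_n V_ov² = 0.5 × 1.25 × 0.72² = 0.324 mA, giving V_DS = V_DD − I_D R_D = 2.47 − 0.324 × 2.74 = 1.58 V.
V_DS = 1.58 V ≥ V_ov = 0.72 V, confirming saturation.

I_D = 0.324 mA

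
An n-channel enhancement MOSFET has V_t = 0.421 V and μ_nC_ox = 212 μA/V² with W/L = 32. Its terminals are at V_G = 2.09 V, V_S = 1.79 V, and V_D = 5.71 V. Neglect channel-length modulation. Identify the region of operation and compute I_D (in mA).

V_GS = V_G − V_S = 2.09 − 1.79 = 0.3 V; V_DS = V_D − V_S = 5.71 − 1.79 = 3.92 V.
V_GS = 0.3 V < V_t = 0.421 V, so the transistor is in cutoff.

Cutoff; I_D = 0 mA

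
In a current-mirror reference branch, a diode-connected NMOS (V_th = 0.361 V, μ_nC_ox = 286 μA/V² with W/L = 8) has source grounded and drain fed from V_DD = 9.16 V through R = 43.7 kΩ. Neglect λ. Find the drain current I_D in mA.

With gate tied to drain, V_GS = V_DS ≥ V_GS − V_th, so the device is in saturation.
k_n = μ_nC_ox · (W/L) = 2.288 mA/V².
KCL at the drain: ½ k_n (V_GS − V_th)² = (V_DD − V_GS)/R.
Let x = V_GS − 0.361. Then 50 x² + x − 8.799 = 0, giving x = 0.41 V (positive root), so V_GS = 0.771 V.
I_D = (V_DD − V_GS)/R = (9.16 − 0.771) / 43.7 = 0.192 mA.

I_D = 0.192 mA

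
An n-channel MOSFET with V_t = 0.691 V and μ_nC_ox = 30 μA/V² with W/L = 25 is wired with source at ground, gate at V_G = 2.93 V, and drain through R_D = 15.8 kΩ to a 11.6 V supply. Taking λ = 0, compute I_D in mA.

I_D = 0.705 mA

V_GS = V_G = 2.93 V, so V_ov = 2.93 − 0.691 = 2.24 V.
k_n = μ_nC_ox · (W/L) = 0.75 mA/V².
Assume saturation: I_D = ½ k_n V_ov² = 0.5 × 0.75 × 2.24² = 1.88 mA, giving V_DS = V_DD − I_D R_D = 11.6 − 1.88 × 15.8 = -18.1 V.
But -18.1 V < V_ov = 2.24 V, so the device is actually in triode.
In triode I_D = k_n[V_ov V_DS − ½ V_DS²] and I_D = (V_DD − V_DS)/R_D. Equating: 5.93 V_DS² − 27.53 V_DS + 11.6 = 0, giving V_DS = 0.469 V (the root below V_ov).
I_D = (11.6 − 0.469) / 15.8 = 0.705 mA.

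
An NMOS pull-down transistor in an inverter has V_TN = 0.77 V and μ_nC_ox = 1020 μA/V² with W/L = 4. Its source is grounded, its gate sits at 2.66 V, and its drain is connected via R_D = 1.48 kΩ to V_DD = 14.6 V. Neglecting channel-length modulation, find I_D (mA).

I_D = 7.29 mA

V_GS = V_G = 2.66 V, so V_ov = 2.66 − 0.77 = 1.89 V.
k_n = μ_nC_ox · (W/L) = 4.08 mA/V².
Assume saturation: I_D = ½ k_n V_ov² = 0.5 × 4.08 × 1.89² = 7.29 mA, giving V_DS = V_DD − I_D R_D = 14.6 − 7.29 × 1.48 = 3.82 V.
V_DS = 3.82 V ≥ V_ov = 1.89 V, confirming saturation.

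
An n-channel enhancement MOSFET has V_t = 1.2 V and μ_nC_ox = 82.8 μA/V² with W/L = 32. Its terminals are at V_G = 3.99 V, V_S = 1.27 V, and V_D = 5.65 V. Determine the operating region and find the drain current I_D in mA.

Saturation; I_D = 3.06 mA

V_GS = V_G − V_S = 3.99 − 1.27 = 2.72 V; V_DS = V_D − V_S = 5.65 − 1.27 = 4.38 V.
k_n = μ_nC_ox · (W/L) = 2.65 mA/V².
V_ov = V_GS − V_t = 2.72 − 1.2 = 1.52 V.
Since V_DS = 4.38 V ≥ V_ov = 1.52 V, the device is in saturation.
I_D = ½ k_n V_ov² = 0.5 × 2.65 × 1.52² = 3.06 mA.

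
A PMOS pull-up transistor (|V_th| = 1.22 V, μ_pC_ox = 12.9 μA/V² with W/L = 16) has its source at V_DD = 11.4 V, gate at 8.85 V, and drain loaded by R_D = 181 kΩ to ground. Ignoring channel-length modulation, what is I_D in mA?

I_D = 0.0616 mA

V_SG = V_DD − V_G = 11.4 − 8.85 = 2.55 V, so V_ov = 2.55 − 1.22 = 1.33 V.
k_p = μ_pC_ox · (W/L) = 0.2064 mA/V².
Assume saturation: I_D = ½ k_p V_ov² = 0.5 × 0.2064 × 1.33² = 0.183 mA, giving V_SD = V_DD − I_D R_D = 11.4 − 0.183 × 181 = -21.6 V.
But -21.6 V < V_ov = 1.33 V, so the device is actually in triode.
In triode I_D = k_p[V_ov V_SD − ½ V_SD²] and I_D = (V_DD − V_SD)/R_D. Equating: 18.7 V_SD² − 50.69 V_SD + 11.4 = 0, giving V_SD = 0.247 V (the root below V_ov).
I_D = (11.4 − 0.247) / 181 = 0.0616 mA.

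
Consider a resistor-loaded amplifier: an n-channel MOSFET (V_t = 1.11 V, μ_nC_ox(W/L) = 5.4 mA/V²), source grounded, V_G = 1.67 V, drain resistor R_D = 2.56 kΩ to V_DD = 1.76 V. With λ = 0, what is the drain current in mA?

I_D = 0.589 mA

V_GS = V_G = 1.67 V, so V_ov = 1.67 − 1.11 = 0.56 V.
Assume saturation: I_D = ½ k_n V_ov² = 0.5 × 5.4 × 0.56² = 0.847 mA, giving V_DS = V_DD − I_D R_D = 1.76 − 0.847 × 2.56 = -0.408 V.
But -0.408 V < V_ov = 0.56 V, so the device is actually in triode.
In triode I_D = k_n[V_ov V_DS − ½ V_DS²] and I_D = (V_DD − V_DS)/R_D. Equating: 6.91 V_DS² − 8.741 V_DS + 1.76 = 0, giving V_DS = 0.251 V (the root below V_ov).
I_D = (1.76 − 0.251) / 2.56 = 0.589 mA.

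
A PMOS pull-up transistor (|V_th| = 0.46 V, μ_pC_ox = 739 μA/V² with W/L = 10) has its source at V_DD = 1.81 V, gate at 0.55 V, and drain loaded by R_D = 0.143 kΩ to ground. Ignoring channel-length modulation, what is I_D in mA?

I_D = 2.36 mA

V_SG = V_DD − V_G = 1.81 − 0.55 = 1.26 V, so V_ov = 1.26 − 0.46 = 0.8 V.
k_p = μ_pC_ox · (W/L) = 7.39 mA/V².
Assume saturation: I_D = ½ k_p V_ov² = 0.5 × 7.39 × 0.8² = 2.36 mA, giving V_SD = V_DD − I_D R_D = 1.81 − 2.36 × 0.143 = 1.47 V.
V_SD = 1.47 V ≥ V_ov = 0.8 V, confirming saturation.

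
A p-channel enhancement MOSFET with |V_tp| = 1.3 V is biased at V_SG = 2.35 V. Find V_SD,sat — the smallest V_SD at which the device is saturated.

The boundary between triode and saturation is V_SD = V_SG − |V_tp| = V_ov.
V_ov = 2.35 − 1.3 = 1.05 V.

V_SD,sat = 1.05 V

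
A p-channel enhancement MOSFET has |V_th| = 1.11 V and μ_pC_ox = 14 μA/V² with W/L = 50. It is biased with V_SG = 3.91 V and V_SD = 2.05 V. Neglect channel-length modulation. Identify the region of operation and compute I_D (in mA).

k_p = μ_pC_ox · (W/L) = 0.7 mA/V².
V_ov = V_SG − |V_th| = 3.91 − 1.11 = 2.8 V.
Since V_SD = 2.05 V < V_ov = 2.8 V, the device is in the triode region.
I_D = k_p [V_ov · V_SD − ½ V_SD²] = 0.7 × [2.8 × 2.05 − 0.5 × 2.05²] = 2.55 mA.

Triode; I_D = 2.55 mA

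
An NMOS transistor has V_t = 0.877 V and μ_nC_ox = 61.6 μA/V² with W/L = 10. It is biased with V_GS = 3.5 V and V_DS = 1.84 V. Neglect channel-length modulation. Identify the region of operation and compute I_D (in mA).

k_n = μ_nC_ox · (W/L) = 0.616 mA/V².
V_ov = V_GS − V_t = 3.5 − 0.877 = 2.62 V.
Since V_DS = 1.84 V < V_ov = 2.62 V, the device is in the triode region.
I_D = k_n [V_ov · V_DS − ½ V_DS²] = 0.616 × [2.62 × 1.84 − 0.5 × 1.84²] = 1.93 mA.

Triode; I_D = 1.93 mA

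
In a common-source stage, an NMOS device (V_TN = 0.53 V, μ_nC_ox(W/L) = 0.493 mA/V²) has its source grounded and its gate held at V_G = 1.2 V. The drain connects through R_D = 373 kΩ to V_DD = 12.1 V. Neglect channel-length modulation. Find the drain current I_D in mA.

V_GS = V_G = 1.2 V, so V_ov = 1.2 − 0.53 = 0.67 V.
Assume saturation: I_D = ½ k_n V_ov² = 0.5 × 0.493 × 0.67² = 0.111 mA, giving V_DS = V_DD − I_D R_D = 12.1 − 0.111 × 373 = -29.2 V.
But -29.2 V < V_ov = 0.67 V, so the device is actually in triode.
In triode I_D = k_n[V_ov V_DS − ½ V_DS²] and I_D = (V_DD − V_DS)/R_D. Equating: 91.9 V_DS² − 124.2 V_DS + 12.1 = 0, giving V_DS = 0.106 V (the root below V_ov).
I_D = (12.1 − 0.106) / 373 = 0.0322 mA.

I_D = 0.0322 mA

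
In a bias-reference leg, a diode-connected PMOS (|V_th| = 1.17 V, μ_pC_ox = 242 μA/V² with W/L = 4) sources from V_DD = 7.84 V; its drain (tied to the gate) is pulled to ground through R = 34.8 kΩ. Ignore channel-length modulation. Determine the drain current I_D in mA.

I_D = 0.174 mA

With gate tied to drain, V_SG = V_SD ≥ V_SG − |V_th|, so the device is in saturation.
k_p = μ_pC_ox · (W/L) = 0.968 mA/V².
KCL at the drain: ½ k_p (V_SG − |V_th|)² = (V_DD − V_SG)/R.
Let x = V_SG − 1.17. Then 16.8 x² + x − 6.67 = 0, giving x = 0.6 V (positive root), so V_SG = 1.77 V.
I_D = (V_DD − V_SG)/R = (7.84 − 1.77) / 34.8 = 0.174 mA.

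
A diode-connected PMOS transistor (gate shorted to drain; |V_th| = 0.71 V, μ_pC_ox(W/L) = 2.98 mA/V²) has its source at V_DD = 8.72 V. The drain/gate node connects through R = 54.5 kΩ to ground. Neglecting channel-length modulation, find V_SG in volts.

With gate tied to drain, V_SG = V_SD ≥ V_SG − |V_th|, so the device is in saturation.
KCL at the drain: ½ k_p (V_SG − |V_th|)² = (V_DD − V_SG)/R.
Let x = V_SG − 0.71. Then 81.2 x² + x − 8.01 = 0, giving x = 0.308 V (positive root), so V_SG = 1.02 V.
I_D = (V_DD − V_SG)/R = (8.72 − 1.02) / 54.5 = 0.141 mA.

V_SG = 1.02 V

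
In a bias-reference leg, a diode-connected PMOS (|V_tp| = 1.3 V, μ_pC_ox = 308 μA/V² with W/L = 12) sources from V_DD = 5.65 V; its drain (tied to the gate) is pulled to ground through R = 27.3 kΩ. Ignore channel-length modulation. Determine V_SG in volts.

With gate tied to drain, V_SG = V_SD ≥ V_SG − |V_tp|, so the device is in saturation.
k_p = μ_pC_ox · (W/L) = 3.696 mA/V².
KCL at the drain: ½ k_p (V_SG − |V_tp|)² = (V_DD − V_SG)/R.
Let x = V_SG − 1.3. Then 50.5 x² + x − 4.35 = 0, giving x = 0.284 V (positive root), so V_SG = 1.58 V.
I_D = (V_DD − V_SG)/R = (5.65 − 1.58) / 27.3 = 0.149 mA.

V_SG = 1.58 V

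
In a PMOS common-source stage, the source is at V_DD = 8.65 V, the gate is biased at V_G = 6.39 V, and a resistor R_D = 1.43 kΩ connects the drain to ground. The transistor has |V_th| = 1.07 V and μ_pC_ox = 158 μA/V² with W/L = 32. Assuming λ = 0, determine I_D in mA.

V_SG = V_DD − V_G = 8.65 − 6.39 = 2.26 V, so V_ov = 2.26 − 1.07 = 1.19 V.
k_p = μ_pC_ox · (W/L) = 5.056 mA/V².
Assume saturation: I_D = ½ k_p V_ov² = 0.5 × 5.056 × 1.19² = 3.58 mA, giving V_SD = V_DD − I_D R_D = 8.65 − 3.58 × 1.43 = 3.53 V.
V_SD = 3.53 V ≥ V_ov = 1.19 V, confirming saturation.

I_D = 3.58 mA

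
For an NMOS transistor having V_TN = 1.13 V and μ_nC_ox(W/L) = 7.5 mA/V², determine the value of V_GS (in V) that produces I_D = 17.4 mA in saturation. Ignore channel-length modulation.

V_GS = 3.28 V

In saturation I_D = ½ k_n (V_GS − V_TN)², so V_GS − V_TN = √(2 I_D / k_n) = √(2 × 17.4 / 7.5) = 2.15 V.
V_GS = 1.13 + 2.15 = 3.28 V.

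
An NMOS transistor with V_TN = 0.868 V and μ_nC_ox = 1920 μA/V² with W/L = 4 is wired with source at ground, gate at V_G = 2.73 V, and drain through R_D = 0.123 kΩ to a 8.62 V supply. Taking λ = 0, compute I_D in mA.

V_GS = V_G = 2.73 V, so V_ov = 2.73 − 0.868 = 1.86 V.
k_n = μ_nC_ox · (W/L) = 7.68 mA/V².
Assume saturation: I_D = ½ k_n V_ov² = 0.5 × 7.68 × 1.86² = 13.3 mA, giving V_DS = V_DD − I_D R_D = 8.62 − 13.3 × 0.123 = 6.98 V.
V_DS = 6.98 V ≥ V_ov = 1.86 V, confirming saturation.

I_D = 13.3 mA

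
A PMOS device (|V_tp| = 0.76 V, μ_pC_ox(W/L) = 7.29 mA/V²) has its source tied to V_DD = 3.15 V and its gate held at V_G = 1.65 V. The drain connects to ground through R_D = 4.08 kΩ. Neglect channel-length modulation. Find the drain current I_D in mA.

V_SG = V_DD − V_G = 3.15 − 1.65 = 1.5 V, so V_ov = 1.5 − 0.76 = 0.74 V.
Assume saturation: I_D = ½ k_p V_ov² = 0.5 × 7.29 × 0.74² = 2 mA, giving V_SD = V_DD − I_D R_D = 3.15 − 2 × 4.08 = -4.99 V.
But -4.99 V < V_ov = 0.74 V, so the device is actually in triode.
In triode I_D = k_p[V_ov V_SD − ½ V_SD²] and I_D = (V_DD − V_SD)/R_D. Equating: 14.9 V_SD² − 23.01 V_SD + 3.15 = 0, giving V_SD = 0.152 V (the root below V_ov).
I_D = (3.15 − 0.152) / 4.08 = 0.735 mA.

I_D = 0.735 mA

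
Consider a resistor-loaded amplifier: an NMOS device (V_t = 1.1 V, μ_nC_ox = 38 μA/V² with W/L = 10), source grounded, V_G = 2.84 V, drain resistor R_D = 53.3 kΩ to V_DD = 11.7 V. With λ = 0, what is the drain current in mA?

I_D = 0.213 mA

V_GS = V_G = 2.84 V, so V_ov = 2.84 − 1.1 = 1.74 V.
k_n = μ_nC_ox · (W/L) = 0.38 mA/V².
Assume saturation: I_D = ½ k_n V_ov² = 0.5 × 0.38 × 1.74² = 0.575 mA, giving V_DS = V_DD − I_D R_D = 11.7 − 0.575 × 53.3 = -19 V.
But -19 V < V_ov = 1.74 V, so the device is actually in triode.
In triode I_D = k_n[V_ov V_DS − ½ V_DS²] and I_D = (V_DD − V_DS)/R_D. Equating: 10.1 V_DS² − 36.24 V_DS + 11.7 = 0, giving V_DS = 0.359 V (the root below V_ov).
I_D = (11.7 − 0.359) / 53.3 = 0.213 mA.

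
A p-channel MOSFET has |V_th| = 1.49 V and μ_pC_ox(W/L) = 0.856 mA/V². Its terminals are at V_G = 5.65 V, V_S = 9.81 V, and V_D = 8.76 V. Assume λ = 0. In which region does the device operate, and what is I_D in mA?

Triode; I_D = 1.93 mA

V_SG = V_S − V_G = 9.81 − 5.65 = 4.16 V; V_SD = V_S − V_D = 9.81 − 8.76 = 1.05 V.
V_ov = V_SG − |V_th| = 4.16 − 1.49 = 2.67 V.
Since V_SD = 1.05 V < V_ov = 2.67 V, the device is in the triode region.
I_D = k_p [V_ov · V_SD − ½ V_SD²] = 0.856 × [2.67 × 1.05 − 0.5 × 1.05²] = 1.93 mA.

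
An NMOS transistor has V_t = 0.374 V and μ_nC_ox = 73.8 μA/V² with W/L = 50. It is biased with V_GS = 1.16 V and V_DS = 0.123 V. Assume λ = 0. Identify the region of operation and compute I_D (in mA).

Triode; I_D = 0.329 mA

k_n = μ_nC_ox · (W/L) = 3.69 mA/V².
V_ov = V_GS − V_t = 1.16 − 0.374 = 0.786 V.
Since V_DS = 0.123 V < V_ov = 0.786 V, the device is in the triode region.
I_D = k_n [V_ov · V_DS − ½ V_DS²] = 3.69 × [0.786 × 0.123 − 0.5 × 0.123²] = 0.329 mA.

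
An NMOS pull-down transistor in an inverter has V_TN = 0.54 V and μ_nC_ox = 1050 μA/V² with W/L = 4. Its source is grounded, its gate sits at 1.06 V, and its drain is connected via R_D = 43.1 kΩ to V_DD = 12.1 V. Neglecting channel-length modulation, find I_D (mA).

I_D = 0.277 mA

V_GS = V_G = 1.06 V, so V_ov = 1.06 − 0.54 = 0.52 V.
k_n = μ_nC_ox · (W/L) = 4.2 mA/V².
Assume saturation: I_D = ½ k_n V_ov² = 0.5 × 4.2 × 0.52² = 0.568 mA, giving V_DS = V_DD − I_D R_D = 12.1 − 0.568 × 43.1 = -12.4 V.
But -12.4 V < V_ov = 0.52 V, so the device is actually in triode.
In triode I_D = k_n[V_ov V_DS − ½ V_DS²] and I_D = (V_DD − V_DS)/R_D. Equating: 90.5 V_DS² − 95.13 V_DS + 12.1 = 0, giving V_DS = 0.148 V (the root below V_ov).
I_D = (12.1 − 0.148) / 43.1 = 0.277 mA.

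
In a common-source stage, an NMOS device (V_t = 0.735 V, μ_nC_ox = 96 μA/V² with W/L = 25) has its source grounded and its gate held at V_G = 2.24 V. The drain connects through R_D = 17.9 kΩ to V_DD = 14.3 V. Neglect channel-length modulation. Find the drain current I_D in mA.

I_D = 0.786 mA

V_GS = V_G = 2.24 V, so V_ov = 2.24 − 0.735 = 1.51 V.
k_n = μ_nC_ox · (W/L) = 2.4 mA/V².
Assume saturation: I_D = ½ k_n V_ov² = 0.5 × 2.4 × 1.51² = 2.72 mA, giving V_DS = V_DD − I_D R_D = 14.3 − 2.72 × 17.9 = -34.4 V.
But -34.4 V < V_ov = 1.51 V, so the device is actually in triode.
In triode I_D = k_n[V_ov V_DS − ½ V_DS²] and I_D = (V_DD − V_DS)/R_D. Equating: 21.5 V_DS² − 65.65 V_DS + 14.3 = 0, giving V_DS = 0.236 V (the root below V_ov).
I_D = (14.3 − 0.236) / 17.9 = 0.786 mA.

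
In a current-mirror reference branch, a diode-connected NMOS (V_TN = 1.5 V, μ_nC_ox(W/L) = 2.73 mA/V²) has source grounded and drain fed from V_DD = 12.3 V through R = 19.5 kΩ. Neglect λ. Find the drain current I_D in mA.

With gate tied to drain, V_GS = V_DS ≥ V_GS − V_TN, so the device is in saturation.
KCL at the drain: ½ k_n (V_GS − V_TN)² = (V_DD − V_GS)/R.
Let x = V_GS − 1.5. Then 26.6 x² + x − 10.8 = 0, giving x = 0.618 V (positive root), so V_GS = 2.12 V.
I_D = (V_DD − V_GS)/R = (12.3 − 2.12) / 19.5 = 0.522 mA.

I_D = 0.522 mA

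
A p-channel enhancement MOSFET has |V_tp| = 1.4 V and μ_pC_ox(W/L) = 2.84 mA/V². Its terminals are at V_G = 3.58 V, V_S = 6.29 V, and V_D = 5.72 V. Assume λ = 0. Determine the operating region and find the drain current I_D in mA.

Triode; I_D = 1.66 mA

V_SG = V_S − V_G = 6.29 − 3.58 = 2.71 V; V_SD = V_S − V_D = 6.29 − 5.72 = 0.57 V.
V_ov = V_SG − |V_tp| = 2.71 − 1.4 = 1.31 V.
Since V_SD = 0.57 V < V_ov = 1.31 V, the device is in the triode region.
I_D = k_p [V_ov · V_SD − ½ V_SD²] = 2.84 × [1.31 × 0.57 − 0.5 × 0.57²] = 1.66 mA.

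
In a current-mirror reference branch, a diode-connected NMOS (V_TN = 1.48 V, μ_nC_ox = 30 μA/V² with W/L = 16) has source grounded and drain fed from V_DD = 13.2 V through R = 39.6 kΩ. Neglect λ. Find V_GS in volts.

With gate tied to drain, V_GS = V_DS ≥ V_GS − V_TN, so the device is in saturation.
k_n = μ_nC_ox · (W/L) = 0.48 mA/V².
KCL at the drain: ½ k_n (V_GS − V_TN)² = (V_DD − V_GS)/R.
Let x = V_GS − 1.48. Then 9.5 x² + x − 11.72 = 0, giving x = 1.06 V (positive root), so V_GS = 2.54 V.
I_D = (V_DD − V_GS)/R = (13.2 − 2.54) / 39.6 = 0.269 mA.

V_GS = 2.54 V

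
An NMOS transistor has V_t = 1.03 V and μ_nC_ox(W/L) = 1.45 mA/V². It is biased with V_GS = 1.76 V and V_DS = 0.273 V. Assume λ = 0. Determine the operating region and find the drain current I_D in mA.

V_ov = V_GS − V_t = 1.76 − 1.03 = 0.73 V.
Since V_DS = 0.273 V < V_ov = 0.73 V, the device is in the triode region.
I_D = k_n [V_ov · V_DS − ½ V_DS²] = 1.45 × [0.73 × 0.273 − 0.5 × 0.273²] = 0.235 mA.

Triode; I_D = 0.235 mA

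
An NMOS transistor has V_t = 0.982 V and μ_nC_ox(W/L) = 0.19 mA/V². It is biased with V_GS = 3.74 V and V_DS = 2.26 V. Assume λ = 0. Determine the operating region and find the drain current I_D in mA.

V_ov = V_GS − V_t = 3.74 − 0.982 = 2.76 V.
Since V_DS = 2.26 V < V_ov = 2.76 V, the device is in the triode region.
I_D = k_n [V_ov · V_DS − ½ V_DS²] = 0.19 × [2.76 × 2.26 − 0.5 × 2.26²] = 0.699 mA.

Triode; I_D = 0.699 mA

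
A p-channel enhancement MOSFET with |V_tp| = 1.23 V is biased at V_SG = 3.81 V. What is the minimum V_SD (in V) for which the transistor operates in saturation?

The boundary between triode and saturation is V_SD = V_SG − |V_tp| = V_ov.
V_ov = 3.81 − 1.23 = 2.58 V.

V_SD,sat = 2.58 V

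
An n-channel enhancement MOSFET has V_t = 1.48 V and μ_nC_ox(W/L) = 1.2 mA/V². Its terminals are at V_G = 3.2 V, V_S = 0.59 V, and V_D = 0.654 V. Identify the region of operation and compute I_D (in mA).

V_GS = V_G − V_S = 3.2 − 0.59 = 2.61 V; V_DS = V_D − V_S = 0.654 − 0.59 = 0.064 V.
V_ov = V_GS − V_t = 2.61 − 1.48 = 1.13 V.
Since V_DS = 0.064 V < V_ov = 1.13 V, the device is in the triode region.
I_D = k_n [V_ov · V_DS − ½ V_DS²] = 1.2 × [1.13 × 0.064 − 0.5 × 0.064²] = 0.0843 mA.

Triode; I_D = 0.0843 mA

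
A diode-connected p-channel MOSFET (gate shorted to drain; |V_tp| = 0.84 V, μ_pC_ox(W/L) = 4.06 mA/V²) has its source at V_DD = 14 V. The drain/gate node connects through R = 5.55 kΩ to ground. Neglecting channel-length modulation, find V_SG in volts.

With gate tied to drain, V_SG = V_SD ≥ V_SG − |V_tp|, so the device is in saturation.
KCL at the drain: ½ k_p (V_SG − |V_tp|)² = (V_DD − V_SG)/R.
Let x = V_SG − 0.84. Then 11.3 x² + x − 13.16 = 0, giving x = 1.04 V (positive root), so V_SG = 1.88 V.
I_D = (V_DD − V_SG)/R = (14 − 1.88) / 5.55 = 2.18 mA.

V_SG = 1.88 V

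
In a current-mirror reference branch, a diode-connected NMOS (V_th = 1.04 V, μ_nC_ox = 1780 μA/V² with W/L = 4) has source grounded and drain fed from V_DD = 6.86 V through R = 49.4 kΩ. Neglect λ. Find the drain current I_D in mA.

I_D = 0.114 mA

With gate tied to drain, V_GS = V_DS ≥ V_GS − V_th, so the device is in saturation.
k_n = μ_nC_ox · (W/L) = 7.12 mA/V².
KCL at the drain: ½ k_n (V_GS − V_th)² = (V_DD − V_GS)/R.
Let x = V_GS − 1.04. Then 176 x² + x − 5.82 = 0, giving x = 0.179 V (positive root), so V_GS = 1.22 V.
I_D = (V_DD − V_GS)/R = (6.86 − 1.22) / 49.4 = 0.114 mA.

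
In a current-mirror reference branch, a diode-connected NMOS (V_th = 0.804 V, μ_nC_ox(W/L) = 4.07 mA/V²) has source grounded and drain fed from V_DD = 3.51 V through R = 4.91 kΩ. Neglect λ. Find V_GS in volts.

V_GS = 1.28 V

With gate tied to drain, V_GS = V_DS ≥ V_GS − V_th, so the device is in saturation.
KCL at the drain: ½ k_n (V_GS − V_th)² = (V_DD − V_GS)/R.
Let x = V_GS − 0.804. Then 9.99 x² + x − 2.706 = 0, giving x = 0.473 V (positive root), so V_GS = 1.28 V.
I_D = (V_DD − V_GS)/R = (3.51 − 1.28) / 4.91 = 0.455 mA.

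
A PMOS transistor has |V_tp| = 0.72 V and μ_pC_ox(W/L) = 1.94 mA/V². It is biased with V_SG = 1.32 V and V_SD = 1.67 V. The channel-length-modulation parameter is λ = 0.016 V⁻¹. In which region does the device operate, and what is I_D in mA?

V_ov = V_SG − |V_tp| = 1.32 − 0.72 = 0.6 V.
Since V_SD = 1.67 V ≥ V_ov = 0.6 V, the device is in saturation.
I_D = ½ k_p V_ov² (1 + λ V_SD) = 0.5 × 1.94 × 0.6² × (1 + 0.016 × 1.67) = 0.359 mA.

Saturation; I_D = 0.359 mA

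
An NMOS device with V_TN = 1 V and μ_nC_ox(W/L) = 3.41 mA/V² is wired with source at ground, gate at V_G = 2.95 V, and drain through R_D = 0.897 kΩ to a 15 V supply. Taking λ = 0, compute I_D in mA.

V_GS = V_G = 2.95 V, so V_ov = 2.95 − 1 = 1.95 V.
Assume saturation: I_D = ½ k_n V_ov² = 0.5 × 3.41 × 1.95² = 6.48 mA, giving V_DS = V_DD − I_D R_D = 15 − 6.48 × 0.897 = 9.18 V.
V_DS = 9.18 V ≥ V_ov = 1.95 V, confirming saturation.

I_D = 6.48 mA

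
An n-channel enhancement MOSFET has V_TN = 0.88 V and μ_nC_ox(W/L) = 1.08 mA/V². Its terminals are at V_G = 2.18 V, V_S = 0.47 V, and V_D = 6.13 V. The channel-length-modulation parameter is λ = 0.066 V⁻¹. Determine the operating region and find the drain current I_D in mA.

Saturation; I_D = 0.511 mA

V_GS = V_G − V_S = 2.18 − 0.47 = 1.71 V; V_DS = V_D − V_S = 6.13 − 0.47 = 5.66 V.
V_ov = V_GS − V_TN = 1.71 − 0.88 = 0.83 V.
Since V_DS = 5.66 V ≥ V_ov = 0.83 V, the device is in saturation.
I_D = ½ k_n V_ov² (1 + λ V_DS) = 0.5 × 1.08 × 0.83² × (1 + 0.066 × 5.66) = 0.511 mA.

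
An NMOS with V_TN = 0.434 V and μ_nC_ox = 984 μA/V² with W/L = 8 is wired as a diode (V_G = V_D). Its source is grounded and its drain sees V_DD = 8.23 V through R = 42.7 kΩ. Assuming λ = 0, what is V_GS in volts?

V_GS = 0.646 V

With gate tied to drain, V_GS = V_DS ≥ V_GS − V_TN, so the device is in saturation.
k_n = μ_nC_ox · (W/L) = 7.872 mA/V².
KCL at the drain: ½ k_n (V_GS − V_TN)² = (V_DD − V_GS)/R.
Let x = V_GS − 0.434. Then 168 x² + x − 7.796 = 0, giving x = 0.212 V (positive root), so V_GS = 0.646 V.
I_D = (V_DD − V_GS)/R = (8.23 − 0.646) / 42.7 = 0.178 mA.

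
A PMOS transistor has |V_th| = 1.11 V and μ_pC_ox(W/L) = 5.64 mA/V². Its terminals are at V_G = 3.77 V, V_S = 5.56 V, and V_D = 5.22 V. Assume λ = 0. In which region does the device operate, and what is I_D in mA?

V_SG = V_S − V_G = 5.56 − 3.77 = 1.79 V; V_SD = V_S − V_D = 5.56 − 5.22 = 0.34 V.
V_ov = V_SG − |V_th| = 1.79 − 1.11 = 0.68 V.
Since V_SD = 0.34 V < V_ov = 0.68 V, the device is in the triode region.
I_D = k_p [V_ov · V_SD − ½ V_SD²] = 5.64 × [0.68 × 0.34 − 0.5 × 0.34²] = 0.978 mA.

Triode; I_D = 0.978 mA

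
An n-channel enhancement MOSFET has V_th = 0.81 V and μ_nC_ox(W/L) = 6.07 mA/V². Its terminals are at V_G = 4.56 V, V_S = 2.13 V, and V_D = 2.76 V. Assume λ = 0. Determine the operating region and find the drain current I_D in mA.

Triode; I_D = 4.99 mA

V_GS = V_G − V_S = 4.56 − 2.13 = 2.43 V; V_DS = V_D − V_S = 2.76 − 2.13 = 0.63 V.
V_ov = V_GS − V_th = 2.43 − 0.81 = 1.62 V.
Since V_DS = 0.63 V < V_ov = 1.62 V, the device is in the triode region.
I_D = k_n [V_ov · V_DS − ½ V_DS²] = 6.07 × [1.62 × 0.63 − 0.5 × 0.63²] = 4.99 mA.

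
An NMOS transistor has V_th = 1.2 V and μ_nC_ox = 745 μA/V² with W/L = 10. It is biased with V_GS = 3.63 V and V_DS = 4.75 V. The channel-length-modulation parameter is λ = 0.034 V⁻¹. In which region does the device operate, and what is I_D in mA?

Saturation; I_D = 25.5 mA

k_n = μ_nC_ox · (W/L) = 7.45 mA/V².
V_ov = V_GS − V_th = 3.63 − 1.2 = 2.43 V.
Since V_DS = 4.75 V ≥ V_ov = 2.43 V, the device is in saturation.
I_D = ½ k_n V_ov² (1 + λ V_DS) = 0.5 × 7.45 × 2.43² × (1 + 0.034 × 4.75) = 25.5 mA.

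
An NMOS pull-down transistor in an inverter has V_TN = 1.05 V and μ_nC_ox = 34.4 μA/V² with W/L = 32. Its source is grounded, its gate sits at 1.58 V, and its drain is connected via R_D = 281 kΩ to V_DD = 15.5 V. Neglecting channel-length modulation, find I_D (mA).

V_GS = V_G = 1.58 V, so V_ov = 1.58 − 1.05 = 0.53 V.
k_n = μ_nC_ox · (W/L) = 1.101 mA/V².
Assume saturation: I_D = ½ k_n V_ov² = 0.5 × 1.101 × 0.53² = 0.155 mA, giving V_DS = V_DD − I_D R_D = 15.5 − 0.155 × 281 = -27.9 V.
But -27.9 V < V_ov = 0.53 V, so the device is actually in triode.
In triode I_D = k_n[V_ov V_DS − ½ V_DS²] and I_D = (V_DD − V_DS)/R_D. Equating: 155 V_DS² − 164.9 V_DS + 15.5 = 0, giving V_DS = 0.104 V (the root below V_ov).
I_D = (15.5 − 0.104) / 281 = 0.0548 mA.

I_D = 0.0548 mA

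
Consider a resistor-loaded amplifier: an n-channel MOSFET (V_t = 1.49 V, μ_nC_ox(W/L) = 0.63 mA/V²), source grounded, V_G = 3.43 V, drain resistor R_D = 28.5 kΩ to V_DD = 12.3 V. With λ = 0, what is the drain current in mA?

V_GS = V_G = 3.43 V, so V_ov = 3.43 − 1.49 = 1.94 V.
Assume saturation: I_D = ½ k_n V_ov² = 0.5 × 0.63 × 1.94² = 1.19 mA, giving V_DS = V_DD − I_D R_D = 12.3 − 1.19 × 28.5 = -21.5 V.
But -21.5 V < V_ov = 1.94 V, so the device is actually in triode.
In triode I_D = k_n[V_ov V_DS − ½ V_DS²] and I_D = (V_DD − V_DS)/R_D. Equating: 8.98 V_DS² − 35.83 V_DS + 12.3 = 0, giving V_DS = 0.379 V (the root below V_ov).
I_D = (12.3 − 0.379) / 28.5 = 0.418 mA.

I_D = 0.418 mA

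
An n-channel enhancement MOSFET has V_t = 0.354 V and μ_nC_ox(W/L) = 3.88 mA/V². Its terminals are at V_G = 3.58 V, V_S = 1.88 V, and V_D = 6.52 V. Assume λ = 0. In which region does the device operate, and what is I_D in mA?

V_GS = V_G − V_S = 3.58 − 1.88 = 1.7 V; V_DS = V_D − V_S = 6.52 − 1.88 = 4.64 V.
V_ov = V_GS − V_t = 1.7 − 0.354 = 1.35 V.
Since V_DS = 4.64 V ≥ V_ov = 1.35 V, the device is in saturation.
I_D = ½ k_n V_ov² = 0.5 × 3.88 × 1.35² = 3.51 mA.

Saturation; I_D = 3.51 mA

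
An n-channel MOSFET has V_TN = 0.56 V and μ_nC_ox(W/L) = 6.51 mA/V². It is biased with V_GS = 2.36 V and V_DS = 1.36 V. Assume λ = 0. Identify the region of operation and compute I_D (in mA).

V_ov = V_GS − V_TN = 2.36 − 0.56 = 1.8 V.
Since V_DS = 1.36 V < V_ov = 1.8 V, the device is in the triode region.
I_D = k_n [V_ov · V_DS − ½ V_DS²] = 6.51 × [1.8 × 1.36 − 0.5 × 1.36²] = 9.92 mA.

Triode; I_D = 9.92 mA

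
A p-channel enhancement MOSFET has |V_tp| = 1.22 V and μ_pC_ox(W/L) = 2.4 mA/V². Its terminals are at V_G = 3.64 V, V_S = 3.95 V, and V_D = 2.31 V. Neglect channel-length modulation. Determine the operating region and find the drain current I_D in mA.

V_SG = V_S − V_G = 3.95 − 3.64 = 0.31 V; V_SD = V_S − V_D = 3.95 − 2.31 = 1.64 V.
V_SG = 0.31 V < |V_tp| = 1.22 V, so the transistor is in cutoff.

Cutoff; I_D = 0 mA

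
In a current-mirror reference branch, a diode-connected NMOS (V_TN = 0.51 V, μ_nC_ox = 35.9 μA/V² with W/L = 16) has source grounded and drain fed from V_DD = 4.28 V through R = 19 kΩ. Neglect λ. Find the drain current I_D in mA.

I_D = 0.159 mA

With gate tied to drain, V_GS = V_DS ≥ V_GS − V_TN, so the device is in saturation.
k_n = μ_nC_ox · (W/L) = 0.5744 mA/V².
KCL at the drain: ½ k_n (V_GS − V_TN)² = (V_DD − V_GS)/R.
Let x = V_GS − 0.51. Then 5.46 x² + x − 3.77 = 0, giving x = 0.745 V (positive root), so V_GS = 1.25 V.
I_D = (V_DD − V_GS)/R = (4.28 − 1.25) / 19 = 0.159 mA.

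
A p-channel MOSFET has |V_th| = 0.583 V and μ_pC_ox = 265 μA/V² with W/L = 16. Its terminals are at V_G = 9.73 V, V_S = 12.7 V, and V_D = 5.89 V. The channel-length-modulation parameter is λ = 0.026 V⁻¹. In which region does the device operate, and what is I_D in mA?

Saturation; I_D = 14.2 mA

V_SG = V_S − V_G = 12.7 − 9.73 = 2.97 V; V_SD = V_S − V_D = 12.7 − 5.89 = 6.81 V.
k_p = μ_pC_ox · (W/L) = 4.24 mA/V².
V_ov = V_SG − |V_th| = 2.97 − 0.583 = 2.39 V.
Since V_SD = 6.81 V ≥ V_ov = 2.39 V, the device is in saturation.
I_D = ½ k_p V_ov² (1 + λ V_SD) = 0.5 × 4.24 × 2.39² × (1 + 0.026 × 6.81) = 14.2 mA.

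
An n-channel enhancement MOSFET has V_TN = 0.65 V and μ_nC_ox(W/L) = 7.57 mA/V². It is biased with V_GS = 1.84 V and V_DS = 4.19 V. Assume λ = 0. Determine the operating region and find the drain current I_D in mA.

V_ov = V_GS − V_TN = 1.84 − 0.65 = 1.19 V.
Since V_DS = 4.19 V ≥ V_ov = 1.19 V, the device is in saturation.
I_D = ½ k_n V_ov² = 0.5 × 7.57 × 1.19² = 5.36 mA.

Saturation; I_D = 5.36 mA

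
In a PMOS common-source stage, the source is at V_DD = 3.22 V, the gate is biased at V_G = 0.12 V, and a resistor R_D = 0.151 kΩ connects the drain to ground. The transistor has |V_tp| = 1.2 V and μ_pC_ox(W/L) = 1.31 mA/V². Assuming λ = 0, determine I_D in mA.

V_SG = V_DD − V_G = 3.22 − 0.12 = 3.1 V, so V_ov = 3.1 − 1.2 = 1.9 V.
Assume saturation: I_D = ½ k_p V_ov² = 0.5 × 1.31 × 1.9² = 2.36 mA, giving V_SD = V_DD − I_D R_D = 3.22 − 2.36 × 0.151 = 2.86 V.
V_SD = 2.86 V ≥ V_ov = 1.9 V, confirming saturation.

I_D = 2.36 mA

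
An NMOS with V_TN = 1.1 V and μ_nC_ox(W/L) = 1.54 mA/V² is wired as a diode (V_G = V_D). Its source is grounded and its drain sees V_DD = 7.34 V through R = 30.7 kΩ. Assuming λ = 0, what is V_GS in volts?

V_GS = 1.59 V

With gate tied to drain, V_GS = V_DS ≥ V_GS − V_TN, so the device is in saturation.
KCL at the drain: ½ k_n (V_GS − V_TN)² = (V_DD − V_GS)/R.
Let x = V_GS − 1.1. Then 23.6 x² + x − 6.24 = 0, giving x = 0.493 V (positive root), so V_GS = 1.59 V.
I_D = (V_DD − V_GS)/R = (7.34 − 1.59) / 30.7 = 0.187 mA.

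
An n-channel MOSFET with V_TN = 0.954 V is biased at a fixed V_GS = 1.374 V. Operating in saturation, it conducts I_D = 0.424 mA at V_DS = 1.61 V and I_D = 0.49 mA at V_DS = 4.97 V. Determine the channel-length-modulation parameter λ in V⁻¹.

With V_GS fixed, I_D ∝ (1 + λ V_DS) in saturation, so I_D2/I_D1 = (1 + λ V_DS2)/(1 + λ V_DS1).
0.49/0.424 = 1.156 = (1 + 4.97 λ)/(1 + 1.61 λ).
Solving: λ (I_D1 V_DS2 − I_D2 V_DS1) = I_D2 − I_D1, so λ = (0.49 − 0.424) / (0.424 × 4.97 − 0.49 × 1.61) = 0.066 / 1.32 = 0.0501 V⁻¹.

λ = 0.0501 V⁻¹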